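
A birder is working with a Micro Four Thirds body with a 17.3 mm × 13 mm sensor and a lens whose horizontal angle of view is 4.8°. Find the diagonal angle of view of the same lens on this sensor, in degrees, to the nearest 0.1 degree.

From the horizontal AOV: f = 17.3 / (2·tan(2.4°)) = 17.3 / 0.08382 ≈ 206.3827 mm.
Sensor diagonal = √(17.3² + 13²) = √468.2900 ≈ 21.6400 mm.
Diagonal AOV = 2·arctan(21.6400 / (2 × 206.3827)) = 2·arctan(0.05243) ≈ 6.0022°.

6.0°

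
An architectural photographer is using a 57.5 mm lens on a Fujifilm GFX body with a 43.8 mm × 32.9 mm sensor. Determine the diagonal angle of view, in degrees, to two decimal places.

50.94°

Sensor diagonal = √(43.8² + 32.9²) = √3000.8500 ≈ 54.7800 mm.
Angle of view α = 2·arctan(d/2f) with d = 54.7800 mm and f = 57.5 mm.
d/2f = 0.47635; arctan(0.47635) ≈ 25.4707°, so α ≈ 50.9414°.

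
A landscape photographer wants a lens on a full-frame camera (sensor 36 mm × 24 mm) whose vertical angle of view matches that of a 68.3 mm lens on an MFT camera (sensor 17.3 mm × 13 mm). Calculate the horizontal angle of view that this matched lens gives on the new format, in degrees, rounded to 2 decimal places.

16.25°

Equal vertical AOV ⇒ f₂ = f₁ · 24/13 = 68.3 × 1.84615 ≈ 126.0923 mm.
Horizontal AOV on the new format = 2·arctan(36 / (2 × 126.0923)) = 2·arctan(0.14275) ≈ 16.2485°.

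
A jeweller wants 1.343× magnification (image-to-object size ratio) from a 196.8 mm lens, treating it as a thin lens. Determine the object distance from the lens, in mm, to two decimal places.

With m = dᵢ/dₒ and 1/f = 1/dₒ + 1/dᵢ, substituting dᵢ = m·dₒ gives 1/f = (1 + 1/m)/dₒ, hence dₒ = f·(1 + 1/m).
dₒ = 196.8 × (1 + 1/1.343) = 196.8 × 1.74460 ≈ 343.338 mm.

343.34 mm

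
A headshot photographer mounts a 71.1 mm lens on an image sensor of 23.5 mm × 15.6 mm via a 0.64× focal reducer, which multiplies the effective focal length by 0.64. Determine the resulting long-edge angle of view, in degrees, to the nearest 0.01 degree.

28.96°

Effective focal length f = 71.1 × 0.64 = 45.504 mm.
α = 2·arctan(23.5 / (2 × 45.504)) = 2·arctan(0.25822) ≈ 28.9572°.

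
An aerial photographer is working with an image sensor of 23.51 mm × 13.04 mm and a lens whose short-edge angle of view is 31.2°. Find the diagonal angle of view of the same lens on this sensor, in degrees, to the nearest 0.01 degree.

59.85°

From the short-edge AOV: f = 13.04 / (2·tan(15.6°)) = 13.04 / 0.55841 ≈ 23.3520 mm.
Sensor diagonal = √(23.51² + 13.04²) = √722.7617 ≈ 26.8842 mm.
Diagonal AOV = 2·arctan(26.8842 / (2 × 23.3520)) = 2·arctan(0.57563) ≈ 59.8520°.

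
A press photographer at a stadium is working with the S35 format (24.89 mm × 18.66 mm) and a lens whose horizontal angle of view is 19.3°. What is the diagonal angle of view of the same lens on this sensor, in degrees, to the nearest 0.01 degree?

24.00°

From the horizontal AOV: f = 24.89 / (2·tan(9.65°)) = 24.89 / 0.34007 ≈ 73.1908 mm.
Sensor diagonal = √(24.89² + 18.66²) = √967.7077 ≈ 31.1080 mm.
Diagonal AOV = 2·arctan(31.1080 / (2 × 73.1908)) = 2·arctan(0.21251) ≈ 23.9952°.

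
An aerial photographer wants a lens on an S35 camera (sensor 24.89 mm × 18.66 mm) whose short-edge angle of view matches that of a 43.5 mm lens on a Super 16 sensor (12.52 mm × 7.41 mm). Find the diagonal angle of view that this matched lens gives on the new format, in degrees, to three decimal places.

Equal short-edge AOV ⇒ f₂ = f₁ · 18.66/7.41 = 43.5 × 2.51822 ≈ 109.5425 mm.
Sensor diagonal = √(24.89² + 18.66²) = √967.7077 ≈ 31.1080 mm.
Diagonal AOV on the new format = 2·arctan(31.1080 / (2 × 109.5425)) = 2·arctan(0.14199) ≈ 16.1629°.

16.163°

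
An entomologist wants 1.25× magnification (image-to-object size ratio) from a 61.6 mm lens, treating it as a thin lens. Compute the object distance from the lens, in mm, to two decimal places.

110.88 mm

With m = dᵢ/dₒ and 1/f = 1/dₒ + 1/dᵢ, substituting dᵢ = m·dₒ gives 1/f = (1 + 1/m)/dₒ, hence dₒ = f·(1 + 1/m).
dₒ = 61.6 × (1 + 1/1.25) = 61.6 × 1.80000 ≈ 110.880 mm.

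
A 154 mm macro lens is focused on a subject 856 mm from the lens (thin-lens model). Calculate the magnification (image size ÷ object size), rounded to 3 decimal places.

Thin lens: 1/f = 1/dₒ + 1/dᵢ → 1/dᵢ = 1/154 − 1/856 = 0.0053253 mm⁻¹, so dᵢ ≈ 187.7835 mm.
Magnification m = dᵢ/dₒ = 187.7835/856 ≈ 0.21937.

0.219×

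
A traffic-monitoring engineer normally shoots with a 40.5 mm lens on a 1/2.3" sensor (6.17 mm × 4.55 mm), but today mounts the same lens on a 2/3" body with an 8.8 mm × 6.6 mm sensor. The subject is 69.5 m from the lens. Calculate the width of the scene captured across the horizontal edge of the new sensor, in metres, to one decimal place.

15.1 m

The focal length stays 40.5 mm; the relevant sensor dimension is now w = 8.8 mm. Object distance dₒ = 69.5 m = 69500 mm.
Thin-lens field width W = w·(dₒ − f)/f = 8.8 × (69500 − 40.5)/40.5 ≈ 15092.435 mm = 15.0924 m.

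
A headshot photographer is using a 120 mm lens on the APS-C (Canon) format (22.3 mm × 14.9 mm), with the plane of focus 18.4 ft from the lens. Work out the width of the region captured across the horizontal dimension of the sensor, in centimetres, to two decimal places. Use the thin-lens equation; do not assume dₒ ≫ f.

101.99 cm

dₒ: 18.4 ft × 304.8 mm/ft = 5608.32 mm.
Similar triangles through the lens centre give W/dₒ = w/dᵢ; with 1/f = 1/dₒ + 1/dᵢ this gives W = w·(dₒ − f)/f.
W = 22.3 mm × (5608.32 − 120) / 120 = 22.3 × 45.7360 ≈ 1019.913 mm = 101.991 cm.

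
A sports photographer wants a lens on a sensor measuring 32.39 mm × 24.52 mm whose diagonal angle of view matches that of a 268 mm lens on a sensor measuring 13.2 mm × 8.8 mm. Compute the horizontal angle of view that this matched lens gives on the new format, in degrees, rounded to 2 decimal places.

2.70°

Sensor diagonal = √(13.2² + 8.8²) = √251.6800 ≈ 15.8644 mm.
Sensor diagonal = √(32.39² + 24.52²) = √1650.3425 ≈ 40.6244 mm.
Equal diagonal AOV ⇒ f₂ = f₁ · 40.6244/15.8644 = 268 × 2.56072 ≈ 686.2739 mm.
Horizontal AOV on the new format = 2·arctan(32.39 / (2 × 686.2739)) = 2·arctan(0.02360) ≈ 2.7037°.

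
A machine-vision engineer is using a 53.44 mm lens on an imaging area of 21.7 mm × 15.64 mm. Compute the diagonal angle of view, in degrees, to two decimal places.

28.10°

Sensor diagonal = √(21.7² + 15.64²) = √715.4996 ≈ 26.7488 mm.
Angle of view α = 2·arctan(d/2f) with d = 26.7488 mm and f = 53.44 mm.
d/2f = 0.25027; arctan(0.25027) ≈ 14.0508°, so α ≈ 28.1016°.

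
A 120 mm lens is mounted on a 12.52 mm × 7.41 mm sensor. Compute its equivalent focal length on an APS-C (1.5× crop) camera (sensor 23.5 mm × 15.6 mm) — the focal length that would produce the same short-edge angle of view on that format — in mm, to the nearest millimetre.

253 mm

Equal angle of view means equal height/f ratio, so f₂ = f₁ · (height₂/height₁) = 120 × 15.6/7.41.
f₂ = 120 × 2.10526 ≈ 252.632 mm.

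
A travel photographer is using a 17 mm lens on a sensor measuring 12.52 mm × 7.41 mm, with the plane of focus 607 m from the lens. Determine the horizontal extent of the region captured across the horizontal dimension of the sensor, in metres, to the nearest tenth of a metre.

447.0 m

dₒ: 607 m = 607000 mm.
Similar triangles through the lens centre give W/dₒ = w/dᵢ; with 1/f = 1/dₒ + 1/dᵢ this gives W = w·(dₒ − f)/f.
W = 12.52 mm × (607000 − 17) / 17 = 12.52 × 35704.8824 ≈ 447025.127 mm = 447.025 m.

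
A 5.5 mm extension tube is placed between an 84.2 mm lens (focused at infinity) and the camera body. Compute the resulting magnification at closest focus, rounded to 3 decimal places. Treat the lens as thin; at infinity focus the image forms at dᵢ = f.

The tube moves the image plane from f to f + e, so dᵢ = 84.2 + 5.5 = 89.7 mm. Focus is achieved when 1/f = 1/dₒ + 1/dᵢ, giving dₒ = 1/(1/f − 1/(f+e)).
Magnification m = dᵢ/dₒ = (f+e)·(1/f − 1/(f+e)) = e/f = 5.5/84.2 ≈ 0.0653.

0.065×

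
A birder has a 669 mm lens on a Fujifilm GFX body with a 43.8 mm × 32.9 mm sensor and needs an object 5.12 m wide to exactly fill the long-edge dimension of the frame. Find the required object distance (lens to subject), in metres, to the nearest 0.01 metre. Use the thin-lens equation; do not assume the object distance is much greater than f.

78.87 m

W: 5.12 m = 5120 mm.
Magnification m = w/W = dᵢ/dₒ; combined with 1/f = 1/dₒ + 1/dᵢ this gives dₒ = f·(1 + W/w).
dₒ = 669 mm × (1 + 5120/43.8) = 669 × 117.8950 ≈ 78871.740 mm = 78.8717 m.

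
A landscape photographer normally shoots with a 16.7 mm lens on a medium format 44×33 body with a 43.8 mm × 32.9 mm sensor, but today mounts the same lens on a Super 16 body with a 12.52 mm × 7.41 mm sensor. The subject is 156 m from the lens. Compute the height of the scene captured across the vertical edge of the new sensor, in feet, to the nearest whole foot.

227 ft

The focal length stays 16.7 mm; the relevant sensor dimension is now h = 7.41 mm. Object distance dₒ = 156 m = 156000 mm.
Thin-lens field height W = h·(dₒ − f)/f = 7.41 × (156000 − 16.7)/16.7 ≈ 69211.752 mm = 69211.752/304.8 ft = 227.073 ft.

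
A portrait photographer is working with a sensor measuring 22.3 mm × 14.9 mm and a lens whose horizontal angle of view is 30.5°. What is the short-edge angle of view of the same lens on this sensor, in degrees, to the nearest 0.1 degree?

From the horizontal AOV: f = 22.3 / (2·tan(15.25°)) = 22.3 / 0.54526 ≈ 40.8977 mm.
Short-edge AOV = 2·arctan(14.9 / (2 × 40.8977)) = 2·arctan(0.18216) ≈ 20.6478°.

20.6°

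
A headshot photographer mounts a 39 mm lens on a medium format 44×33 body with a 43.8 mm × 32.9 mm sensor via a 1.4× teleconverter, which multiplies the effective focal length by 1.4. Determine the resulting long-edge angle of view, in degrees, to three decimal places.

43.711°

Effective focal length f = 39 × 1.4 = 54.6 mm.
α = 2·arctan(43.8 / (2 × 54.6)) = 2·arctan(0.40110) ≈ 43.7113°.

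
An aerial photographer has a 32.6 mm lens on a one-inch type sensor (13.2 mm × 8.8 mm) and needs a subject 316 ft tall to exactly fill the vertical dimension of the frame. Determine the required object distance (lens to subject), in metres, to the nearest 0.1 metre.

W: 316 ft × 304.8 mm/ft = 96316.80 mm.
Magnification m = h/W = dᵢ/dₒ; combined with 1/f = 1/dₒ + 1/dᵢ this gives dₒ = f·(1 + W/h).
dₒ = 32.6 mm × (1 + 96316.8/8.8) = 32.6 × 10946.0906 ≈ 356842.552 mm = 356.843 m.

356.8 m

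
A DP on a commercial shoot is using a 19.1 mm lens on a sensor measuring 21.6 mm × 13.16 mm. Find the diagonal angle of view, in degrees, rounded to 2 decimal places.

Sensor diagonal = √(21.6² + 13.16²) = √639.7456 ≈ 25.2932 mm.
Angle of view α = 2·arctan(d/2f) with d = 25.2932 mm and f = 19.1 mm.
d/2f = 0.66213; arctan(0.66213) ≈ 33.5096°, so α ≈ 67.0191°.

67.02°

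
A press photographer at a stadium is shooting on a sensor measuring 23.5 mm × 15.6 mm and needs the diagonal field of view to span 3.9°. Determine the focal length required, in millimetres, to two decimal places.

Sensor diagonal = √(23.5² + 15.6²) = √795.6100 ≈ 28.2066 mm.
From α = 2·arctan(d/2f) we get f = d / (2·tan(α/2)).
With d = 28.2066 mm and α/2 = 1.95°, tan(α/2) ≈ 0.03405, so f ≈ 28.2066 / 0.06809 ≈ 414.2289 mm.

414.23 mm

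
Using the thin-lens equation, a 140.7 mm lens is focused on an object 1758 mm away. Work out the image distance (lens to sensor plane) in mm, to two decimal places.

152.94 mm

1/dᵢ = 1/f − 1/dₒ = 1/140.7 − 1/1758 = 0.0065385 mm⁻¹.
dᵢ = 1/0.0065385 ≈ 152.9405 mm.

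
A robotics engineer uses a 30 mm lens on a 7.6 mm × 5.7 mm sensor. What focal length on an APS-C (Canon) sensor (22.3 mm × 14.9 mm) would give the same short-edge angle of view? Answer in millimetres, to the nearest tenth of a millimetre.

Equal angle of view means equal height/f ratio, so f₂ = f₁ · (height₂/height₁) = 30 × 14.9/5.7.
f₂ = 30 × 2.61404 ≈ 78.421 mm.

78.4 mm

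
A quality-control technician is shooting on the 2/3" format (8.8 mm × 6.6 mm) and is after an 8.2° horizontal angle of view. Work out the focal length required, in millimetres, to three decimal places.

From α = 2·arctan(w/2f) we get f = w / (2·tan(α/2)).
With w = 8.8 mm and α/2 = 4.1°, tan(α/2) ≈ 0.07168, so f ≈ 8.8 / 0.14336 ≈ 61.3832 mm.

61.383 mm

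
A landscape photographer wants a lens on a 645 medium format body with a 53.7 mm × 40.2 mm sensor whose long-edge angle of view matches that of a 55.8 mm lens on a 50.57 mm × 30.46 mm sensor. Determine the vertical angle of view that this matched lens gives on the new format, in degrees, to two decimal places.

37.48°

Equal long-edge AOV ⇒ f₂ = f₁ · 53.7/50.57 = 55.8 × 1.06189 ≈ 59.2537 mm.
Vertical AOV on the new format = 2·arctan(40.2 / (2 × 59.2537)) = 2·arctan(0.33922) ≈ 37.4759°.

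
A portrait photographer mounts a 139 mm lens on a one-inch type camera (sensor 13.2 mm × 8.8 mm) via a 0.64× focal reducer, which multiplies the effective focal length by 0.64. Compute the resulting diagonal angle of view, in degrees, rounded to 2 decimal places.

10.19°

Effective focal length f = 139 × 0.64 = 88.96 mm.
Sensor diagonal = √(13.2² + 8.8²) = √251.6800 ≈ 15.8644 mm.
α = 2·arctan(15.864 / (2 × 88.96)) = 2·arctan(0.08917) ≈ 10.1907°.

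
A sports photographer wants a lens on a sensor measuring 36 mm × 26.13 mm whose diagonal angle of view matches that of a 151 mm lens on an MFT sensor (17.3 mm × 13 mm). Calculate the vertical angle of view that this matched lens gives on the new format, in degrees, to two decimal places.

Sensor diagonal = √(17.3² + 13²) = √468.2900 ≈ 21.6400 mm.
Sensor diagonal = √(36² + 26.13²) = √1978.7769 ≈ 44.4834 mm.
Equal diagonal AOV ⇒ f₂ = f₁ · 44.4834/21.6400 = 151 × 2.05561 ≈ 310.3973 mm.
Vertical AOV on the new format = 2·arctan(26.13 / (2 × 310.3973)) = 2·arctan(0.04209) ≈ 4.8205°.

4.82°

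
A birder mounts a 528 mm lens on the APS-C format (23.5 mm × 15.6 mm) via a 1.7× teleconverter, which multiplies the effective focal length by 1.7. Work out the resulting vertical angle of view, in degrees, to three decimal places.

Effective focal length f = 528 × 1.7 = 897.6 mm.
α = 2·arctan(15.6 / (2 × 897.6)) = 2·arctan(0.00869) ≈ 0.9958°.

0.996°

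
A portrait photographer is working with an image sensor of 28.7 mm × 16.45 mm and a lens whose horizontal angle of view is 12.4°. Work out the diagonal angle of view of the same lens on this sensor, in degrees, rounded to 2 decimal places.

From the horizontal AOV: f = 28.7 / (2·tan(6.2°)) = 28.7 / 0.21727 ≈ 132.0940 mm.
Sensor diagonal = √(28.7² + 16.45²) = √1094.2925 ≈ 33.0801 mm.
Diagonal AOV = 2·arctan(33.0801 / (2 × 132.0940)) = 2·arctan(0.12521) ≈ 14.2742°.

14.27°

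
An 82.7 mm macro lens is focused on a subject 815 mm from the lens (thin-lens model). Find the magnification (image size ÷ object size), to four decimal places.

0.1129×

Thin lens: 1/f = 1/dₒ + 1/dᵢ → 1/dᵢ = 1/82.7 − 1/815 = 0.0108649 mm⁻¹, so dᵢ ≈ 92.0395 mm.
Magnification m = dᵢ/dₒ = 92.0395/815 ≈ 0.11293.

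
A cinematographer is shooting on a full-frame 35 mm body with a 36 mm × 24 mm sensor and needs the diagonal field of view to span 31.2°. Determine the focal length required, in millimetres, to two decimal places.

77.48 mm

Sensor diagonal = √(36² + 24²) = √1872.0000 ≈ 43.2666 mm.
From α = 2·arctan(d/2f) we get f = d / (2·tan(α/2)).
With d = 43.2666 mm and α/2 = 15.6°, tan(α/2) ≈ 0.27921, so f ≈ 43.2666 / 0.55841 ≈ 77.4818 mm.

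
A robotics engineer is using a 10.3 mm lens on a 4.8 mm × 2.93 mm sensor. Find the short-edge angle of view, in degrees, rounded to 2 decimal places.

Angle of view α = 2·arctan(h/2f) with h = 2.93 mm and f = 10.3 mm.
h/2f = 0.14223; arctan(0.14223) ≈ 8.0951°, so α ≈ 16.1901°.

16.19°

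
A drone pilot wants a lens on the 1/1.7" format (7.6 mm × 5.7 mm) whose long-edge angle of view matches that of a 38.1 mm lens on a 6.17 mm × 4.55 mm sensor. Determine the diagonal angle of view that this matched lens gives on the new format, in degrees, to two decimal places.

Equal long-edge AOV ⇒ f₂ = f₁ · 7.6/6.17 = 38.1 × 1.23177 ≈ 46.9303 mm.
Sensor diagonal = √(7.6² + 5.7²) = √90.2500 ≈ 9.5000 mm.
Diagonal AOV on the new format = 2·arctan(9.5000 / (2 × 46.9303)) = 2·arctan(0.10121) ≈ 11.5589°.

11.56°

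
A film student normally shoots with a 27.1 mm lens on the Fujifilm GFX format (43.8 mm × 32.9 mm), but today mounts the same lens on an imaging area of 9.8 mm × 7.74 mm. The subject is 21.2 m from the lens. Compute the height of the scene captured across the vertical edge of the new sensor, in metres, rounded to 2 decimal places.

6.05 m

The focal length stays 27.1 mm; the relevant sensor dimension is now h = 7.74 mm. Object distance dₒ = 21.2 m = 21200 mm.
Thin-lens field height W = h·(dₒ − f)/f = 7.74 × (21200 − 27.1)/27.1 ≈ 6047.168 mm = 6.04717 m.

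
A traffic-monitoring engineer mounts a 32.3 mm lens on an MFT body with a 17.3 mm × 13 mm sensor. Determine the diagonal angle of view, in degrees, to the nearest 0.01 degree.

Sensor diagonal = √(17.3² + 13²) = √468.2900 ≈ 21.6400 mm.
Angle of view α = 2·arctan(d/2f) with d = 21.6400 mm and f = 32.3 mm.
d/2f = 0.33498; arctan(0.33498) ≈ 18.5201°, so α ≈ 37.0401°.

37.04°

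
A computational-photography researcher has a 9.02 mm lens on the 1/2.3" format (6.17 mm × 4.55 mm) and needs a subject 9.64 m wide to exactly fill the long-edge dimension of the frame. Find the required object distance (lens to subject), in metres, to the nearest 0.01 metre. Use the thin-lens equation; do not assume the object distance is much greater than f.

14.10 m

W: 9.64 m = 9640 mm.
Magnification m = w/W = dᵢ/dₒ; combined with 1/f = 1/dₒ + 1/dᵢ this gives dₒ = f·(1 + W/w).
dₒ = 9.02 mm × (1 + 9640/6.17) = 9.02 × 1563.3987 ≈ 14101.856 mm = 14.1019 m.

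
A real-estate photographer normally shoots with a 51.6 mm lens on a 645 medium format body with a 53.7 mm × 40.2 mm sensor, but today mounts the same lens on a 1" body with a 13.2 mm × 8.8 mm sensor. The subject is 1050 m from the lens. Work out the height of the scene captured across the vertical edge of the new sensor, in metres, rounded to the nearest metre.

The focal length stays 51.6 mm; the relevant sensor dimension is now h = 8.8 mm. Object distance dₒ = 1050 m = 1.05e+06 mm.
Thin-lens field height W = h·(dₒ − f)/f = 8.8 × (1.05e+06 − 51.6)/51.6 ≈ 179060.967 mm = 179.061 m.

179 m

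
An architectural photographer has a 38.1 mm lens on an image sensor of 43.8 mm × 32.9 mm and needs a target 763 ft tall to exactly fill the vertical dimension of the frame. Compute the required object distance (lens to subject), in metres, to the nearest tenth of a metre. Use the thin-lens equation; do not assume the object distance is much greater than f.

269.4 m

W: 763 ft × 304.8 mm/ft = 232562.39 mm.
Magnification m = h/W = dᵢ/dₒ; combined with 1/f = 1/dₒ + 1/dᵢ this gives dₒ = f·(1 + W/h).
dₒ = 38.1 mm × (1 + 232562/32.9) = 38.1 × 7069.7657 ≈ 269358.074 mm = 269.358 m.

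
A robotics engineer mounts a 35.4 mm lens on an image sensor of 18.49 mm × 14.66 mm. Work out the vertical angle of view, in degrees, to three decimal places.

Angle of view α = 2·arctan(h/2f) with h = 14.66 mm and f = 35.4 mm.
h/2f = 0.20706; arctan(0.20706) ≈ 11.6985°, so α ≈ 23.3969°.

23.397°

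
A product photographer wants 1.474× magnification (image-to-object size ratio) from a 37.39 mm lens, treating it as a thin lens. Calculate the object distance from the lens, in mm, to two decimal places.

62.76 mm

With m = dᵢ/dₒ and 1/f = 1/dₒ + 1/dᵢ, substituting dᵢ = m·dₒ gives 1/f = (1 + 1/m)/dₒ, hence dₒ = f·(1 + 1/m).
dₒ = 37.39 × (1 + 1/1.474) = 37.39 × 1.67843 ≈ 62.756 mm.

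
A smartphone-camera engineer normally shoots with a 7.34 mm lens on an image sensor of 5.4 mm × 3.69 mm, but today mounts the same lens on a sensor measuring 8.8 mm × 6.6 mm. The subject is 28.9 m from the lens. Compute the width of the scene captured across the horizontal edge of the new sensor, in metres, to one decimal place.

The focal length stays 7.34 mm; the relevant sensor dimension is now w = 8.8 mm. Object distance dₒ = 28.9 m = 28900 mm.
Thin-lens field width W = w·(dₒ − f)/f = 8.8 × (28900 − 7.34)/7.34 ≈ 34639.701 mm = 34.6397 m.

34.6 m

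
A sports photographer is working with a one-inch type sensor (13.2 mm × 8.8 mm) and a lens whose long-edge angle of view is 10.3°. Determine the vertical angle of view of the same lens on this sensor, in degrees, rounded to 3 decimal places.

From the long-edge AOV: f = 13.2 / (2·tan(5.15°)) = 13.2 / 0.18025 ≈ 73.2297 mm.
Vertical AOV = 2·arctan(8.8 / (2 × 73.2297)) = 2·arctan(0.06008) ≈ 6.8770°.

6.877°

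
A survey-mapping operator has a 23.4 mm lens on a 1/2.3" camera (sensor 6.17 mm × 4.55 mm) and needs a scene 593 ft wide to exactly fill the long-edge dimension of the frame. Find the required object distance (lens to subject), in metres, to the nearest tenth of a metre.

685.5 m

W: 593 ft × 304.8 mm/ft = 180746.39 mm.
Magnification m = w/W = dᵢ/dₒ; combined with 1/f = 1/dₒ + 1/dᵢ this gives dₒ = f·(1 + W/w).
dₒ = 23.4 mm × (1 + 180746/6.17) = 23.4 × 29295.3913 ≈ 685512.156 mm = 685.512 m.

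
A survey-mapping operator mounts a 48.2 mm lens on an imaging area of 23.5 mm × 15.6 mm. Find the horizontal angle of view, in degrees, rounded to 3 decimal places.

27.400°

Angle of view α = 2·arctan(w/2f) with w = 23.5 mm and f = 48.2 mm.
w/2f = 0.24378; arctan(0.24378) ≈ 13.7001°, so α ≈ 27.4002°.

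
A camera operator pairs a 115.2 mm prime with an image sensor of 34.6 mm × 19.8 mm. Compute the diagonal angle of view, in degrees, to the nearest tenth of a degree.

19.6°

Sensor diagonal = √(34.6² + 19.8²) = √1589.2000 ≈ 39.8648 mm.
Angle of view α = 2·arctan(d/2f) with d = 39.8648 mm and f = 115.2 mm.
d/2f = 0.17302; arctan(0.17302) ≈ 9.8164°, so α ≈ 19.6327°.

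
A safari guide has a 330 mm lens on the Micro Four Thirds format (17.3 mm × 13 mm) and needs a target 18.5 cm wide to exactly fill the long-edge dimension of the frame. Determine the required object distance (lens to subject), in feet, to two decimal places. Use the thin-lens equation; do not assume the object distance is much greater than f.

W: 18.5 cm = 185 mm.
Magnification m = w/W = dᵢ/dₒ; combined with 1/f = 1/dₒ + 1/dᵢ this gives dₒ = f·(1 + W/w).
dₒ = 330 mm × (1 + 185/17.3) = 330 × 11.6936 ≈ 3858.902 mm = 3858.902/304.8 ft = 12.6604 ft.

12.66 ft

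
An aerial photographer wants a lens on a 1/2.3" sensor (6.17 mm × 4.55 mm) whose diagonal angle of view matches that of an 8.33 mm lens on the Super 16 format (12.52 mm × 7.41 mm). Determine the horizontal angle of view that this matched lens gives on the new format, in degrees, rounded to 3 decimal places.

70.201°

Sensor diagonal = √(12.52² + 7.41²) = √211.6585 ≈ 14.5485 mm.
Sensor diagonal = √(6.17² + 4.55²) = √58.7714 ≈ 7.6663 mm.
Equal diagonal AOV ⇒ f₂ = f₁ · 7.6663/14.5485 = 8.33 × 0.52694 ≈ 4.3895 mm.
Horizontal AOV on the new format = 2·arctan(6.17 / (2 × 4.3895)) = 2·arctan(0.70282) ≈ 70.2007°.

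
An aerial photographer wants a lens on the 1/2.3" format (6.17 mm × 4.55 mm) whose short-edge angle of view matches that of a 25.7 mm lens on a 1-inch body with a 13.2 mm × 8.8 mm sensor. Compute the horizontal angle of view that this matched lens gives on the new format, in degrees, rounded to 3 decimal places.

26.141°

Equal short-edge AOV ⇒ f₂ = f₁ · 4.55/8.8 = 25.7 × 0.51705 ≈ 13.2881 mm.
Horizontal AOV on the new format = 2·arctan(6.17 / (2 × 13.2881)) = 2·arctan(0.23216) ≈ 26.1408°.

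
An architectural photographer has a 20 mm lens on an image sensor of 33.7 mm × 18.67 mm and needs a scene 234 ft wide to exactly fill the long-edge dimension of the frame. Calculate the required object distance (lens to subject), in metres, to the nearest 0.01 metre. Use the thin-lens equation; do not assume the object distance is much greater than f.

42.35 m

W: 234 ft × 304.8 mm/ft = 71323.20 mm.
Magnification m = w/W = dᵢ/dₒ; combined with 1/f = 1/dₒ + 1/dᵢ this gives dₒ = f·(1 + W/w).
dₒ = 20 mm × (1 + 71323.2/33.7) = 20 × 2117.4154 ≈ 42348.307 mm = 42.3483 m.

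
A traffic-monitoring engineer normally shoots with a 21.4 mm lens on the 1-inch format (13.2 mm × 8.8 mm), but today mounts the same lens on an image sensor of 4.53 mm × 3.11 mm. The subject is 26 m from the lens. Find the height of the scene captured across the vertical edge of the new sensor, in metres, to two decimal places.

The focal length stays 21.4 mm; the relevant sensor dimension is now h = 3.11 mm. Object distance dₒ = 26 m = 26000 mm.
Thin-lens field height W = h·(dₒ − f)/f = 3.11 × (26000 − 21.4)/21.4 ≈ 3775.395 mm = 3.77539 m.

3.78 m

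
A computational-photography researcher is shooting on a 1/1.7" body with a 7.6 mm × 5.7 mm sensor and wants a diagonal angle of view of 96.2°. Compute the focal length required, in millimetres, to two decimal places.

Sensor diagonal = √(7.6² + 5.7²) = √90.2500 ≈ 9.5000 mm.
From α = 2·arctan(d/2f) we get f = d / (2·tan(α/2)).
With d = 9.5000 mm and α/2 = 48.1°, tan(α/2) ≈ 1.11452, so f ≈ 9.5000 / 2.22904 ≈ 4.2619 mm.

4.26 mm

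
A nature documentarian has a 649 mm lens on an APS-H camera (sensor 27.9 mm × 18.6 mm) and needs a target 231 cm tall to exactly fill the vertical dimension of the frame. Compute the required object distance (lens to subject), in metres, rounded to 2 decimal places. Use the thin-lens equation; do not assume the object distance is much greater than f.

81.25 m

W: 231 cm = 2310 mm.
Magnification m = h/W = dᵢ/dₒ; combined with 1/f = 1/dₒ + 1/dᵢ this gives dₒ = f·(1 + W/h).
dₒ = 649 mm × (1 + 2310/18.6) = 649 × 125.1935 ≈ 81250.613 mm = 81.2506 m.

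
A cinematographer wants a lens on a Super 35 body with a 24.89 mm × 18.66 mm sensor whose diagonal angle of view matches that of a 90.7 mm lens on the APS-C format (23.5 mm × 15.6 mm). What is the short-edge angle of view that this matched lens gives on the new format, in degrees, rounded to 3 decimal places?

Sensor diagonal = √(23.5² + 15.6²) = √795.6100 ≈ 28.2066 mm.
Sensor diagonal = √(24.89² + 18.66²) = √967.7077 ≈ 31.1080 mm.
Equal diagonal AOV ⇒ f₂ = f₁ · 31.1080/28.2066 = 90.7 × 1.10286 ≈ 100.0298 mm.
Short-edge AOV on the new format = 2·arctan(18.66 / (2 × 100.0298)) = 2·arctan(0.09327) ≈ 10.6574°.

10.657°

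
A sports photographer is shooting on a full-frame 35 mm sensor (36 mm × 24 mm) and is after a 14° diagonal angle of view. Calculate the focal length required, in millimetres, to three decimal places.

Sensor diagonal = √(36² + 24²) = √1872.0000 ≈ 43.2666 mm.
From α = 2·arctan(d/2f) we get f = d / (2·tan(α/2)).
With d = 43.2666 mm and α/2 = 7°, tan(α/2) ≈ 0.12278, so f ≈ 43.2666 / 0.24557 ≈ 176.1892 mm.

176.189 mm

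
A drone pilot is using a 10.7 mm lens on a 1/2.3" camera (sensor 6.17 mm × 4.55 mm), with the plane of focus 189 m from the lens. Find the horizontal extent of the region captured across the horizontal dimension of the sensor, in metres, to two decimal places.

108.98 m

dₒ: 189 m = 189000 mm.
Similar triangles through the lens centre give W/dₒ = w/dᵢ; with 1/f = 1/dₒ + 1/dᵢ this gives W = w·(dₒ − f)/f.
W = 6.17 mm × (189000 − 10.7) / 10.7 = 6.17 × 17662.5514 ≈ 108977.942 mm = 108.978 m.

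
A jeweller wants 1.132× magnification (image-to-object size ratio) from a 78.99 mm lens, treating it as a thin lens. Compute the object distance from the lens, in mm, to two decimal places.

With m = dᵢ/dₒ and 1/f = 1/dₒ + 1/dᵢ, substituting dᵢ = m·dₒ gives 1/f = (1 + 1/m)/dₒ, hence dₒ = f·(1 + 1/m).
dₒ = 78.99 × (1 + 1/1.132) = 78.99 × 1.88339 ≈ 148.769 mm.

148.77 mm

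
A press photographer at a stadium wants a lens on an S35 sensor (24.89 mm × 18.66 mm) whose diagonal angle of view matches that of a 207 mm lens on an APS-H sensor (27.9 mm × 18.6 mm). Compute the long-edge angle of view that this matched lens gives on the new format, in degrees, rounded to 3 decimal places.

7.416°

Sensor diagonal = √(27.9² + 18.6²) = √1124.3700 ≈ 33.5316 mm.
Sensor diagonal = √(24.89² + 18.66²) = √967.7077 ≈ 31.1080 mm.
Equal diagonal AOV ⇒ f₂ = f₁ · 31.1080/33.5316 = 207 × 0.92772 ≈ 192.0383 mm.
Long-edge AOV on the new format = 2·arctan(24.89 / (2 × 192.0383)) = 2·arctan(0.06480) ≈ 7.4157°.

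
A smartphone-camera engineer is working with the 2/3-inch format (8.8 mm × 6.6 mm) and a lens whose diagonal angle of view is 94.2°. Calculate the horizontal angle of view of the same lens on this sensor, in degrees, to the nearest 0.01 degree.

81.45°

Sensor diagonal = √(8.8² + 6.6²) = √121.0000 ≈ 11.0000 mm.
From the diagonal AOV: f = 11.0000 / (2·tan(47.1°)) = 11.0000 / 2.15226 ≈ 5.1109 mm.
Horizontal AOV = 2·arctan(8.8 / (2 × 5.1109)) = 2·arctan(0.86090) ≈ 81.4505°.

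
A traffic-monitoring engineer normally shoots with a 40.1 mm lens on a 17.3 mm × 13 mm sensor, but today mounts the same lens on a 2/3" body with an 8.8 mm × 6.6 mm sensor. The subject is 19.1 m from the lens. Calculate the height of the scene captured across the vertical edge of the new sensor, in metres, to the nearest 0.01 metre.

The focal length stays 40.1 mm; the relevant sensor dimension is now h = 6.6 mm. Object distance dₒ = 19.1 m = 19100 mm.
Thin-lens field height W = h·(dₒ − f)/f = 6.6 × (19100 − 40.1)/40.1 ≈ 3137.041 mm = 3.13704 m.

3.14 m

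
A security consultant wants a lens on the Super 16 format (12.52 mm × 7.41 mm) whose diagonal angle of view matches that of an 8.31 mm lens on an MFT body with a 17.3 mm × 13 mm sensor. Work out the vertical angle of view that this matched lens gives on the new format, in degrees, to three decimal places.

67.103°

Sensor diagonal = √(17.3² + 13²) = √468.2900 ≈ 21.6400 mm.
Sensor diagonal = √(12.52² + 7.41²) = √211.6585 ≈ 14.5485 mm.
Equal diagonal AOV ⇒ f₂ = f₁ · 14.5485/21.6400 = 8.31 × 0.67230 ≈ 5.5868 mm.
Vertical AOV on the new format = 2·arctan(7.41 / (2 × 5.5868)) = 2·arctan(0.66317) ≈ 67.1025°.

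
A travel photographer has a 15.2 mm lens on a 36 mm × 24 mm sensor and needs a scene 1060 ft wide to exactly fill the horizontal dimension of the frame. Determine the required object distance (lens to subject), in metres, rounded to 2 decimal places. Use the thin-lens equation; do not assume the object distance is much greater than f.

W: 1060 ft × 304.8 mm/ft = 323087.99 mm.
Magnification m = w/W = dᵢ/dₒ; combined with 1/f = 1/dₒ + 1/dᵢ this gives dₒ = f·(1 + W/w).
dₒ = 15.2 mm × (1 + 323088/36) = 15.2 × 8975.6664 ≈ 136430.129 mm = 136.43 m.

136.43 m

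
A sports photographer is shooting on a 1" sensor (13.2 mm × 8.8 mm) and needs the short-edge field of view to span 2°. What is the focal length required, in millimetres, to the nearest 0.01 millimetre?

252.08 mm

From α = 2·arctan(h/2f) we get f = h / (2·tan(α/2)).
With h = 8.8 mm and α/2 = 1°, tan(α/2) ≈ 0.01746, so f ≈ 8.8 / 0.03491 ≈ 252.0758 mm.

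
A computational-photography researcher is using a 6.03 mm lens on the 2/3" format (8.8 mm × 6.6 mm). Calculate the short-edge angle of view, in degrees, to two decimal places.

57.38°

Angle of view α = 2·arctan(h/2f) with h = 6.6 mm and f = 6.03 mm.
h/2f = 0.54726; arctan(0.54726) ≈ 28.6903°, so α ≈ 57.3806°.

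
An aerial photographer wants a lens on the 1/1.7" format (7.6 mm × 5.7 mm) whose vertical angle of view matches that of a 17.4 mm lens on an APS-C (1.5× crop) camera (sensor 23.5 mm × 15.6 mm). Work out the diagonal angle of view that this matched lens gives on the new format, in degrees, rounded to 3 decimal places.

73.529°

Equal vertical AOV ⇒ f₂ = f₁ · 5.7/15.6 = 17.4 × 0.36538 ≈ 6.3577 mm.
Sensor diagonal = √(7.6² + 5.7²) = √90.2500 ≈ 9.5000 mm.
Diagonal AOV on the new format = 2·arctan(9.5000 / (2 × 6.3577)) = 2·arctan(0.74713) ≈ 73.5288°.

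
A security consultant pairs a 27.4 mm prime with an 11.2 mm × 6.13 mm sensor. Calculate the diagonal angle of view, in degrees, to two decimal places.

26.23°

Sensor diagonal = √(11.2² + 6.13²) = √163.0169 ≈ 12.7678 mm.
Angle of view α = 2·arctan(d/2f) with d = 12.7678 mm and f = 27.4 mm.
d/2f = 0.23299; arctan(0.23299) ≈ 13.1153°, so α ≈ 26.2306°.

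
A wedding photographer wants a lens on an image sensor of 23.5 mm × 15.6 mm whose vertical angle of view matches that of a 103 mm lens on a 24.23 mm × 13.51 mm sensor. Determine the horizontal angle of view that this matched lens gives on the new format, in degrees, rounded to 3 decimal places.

Equal vertical AOV ⇒ f₂ = f₁ · 15.6/13.51 = 103 × 1.15470 ≈ 118.9341 mm.
Horizontal AOV on the new format = 2·arctan(23.5 / (2 × 118.9341)) = 2·arctan(0.09879) ≈ 11.2844°.

11.284°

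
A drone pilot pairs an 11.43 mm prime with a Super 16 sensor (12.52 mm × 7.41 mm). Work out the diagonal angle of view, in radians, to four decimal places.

Sensor diagonal = √(12.52² + 7.41²) = √211.6585 ≈ 14.5485 mm.
Angle of view α = 2·arctan(d/2f) with d = 14.5485 mm and f = 11.43 mm.
d/2f = 0.63642; arctan(0.63642) ≈ 0.5668 rad, so α ≈ 1.1335 rad.

1.1335 rad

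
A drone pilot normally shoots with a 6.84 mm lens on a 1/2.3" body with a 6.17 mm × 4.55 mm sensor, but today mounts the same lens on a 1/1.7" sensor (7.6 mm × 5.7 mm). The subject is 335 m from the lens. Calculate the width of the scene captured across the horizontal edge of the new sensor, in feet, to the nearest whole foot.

The focal length stays 6.84 mm; the relevant sensor dimension is now w = 7.6 mm. Object distance dₒ = 335 m = 335000 mm.
Thin-lens field width W = w·(dₒ − f)/f = 7.6 × (335000 − 6.84)/6.84 ≈ 372214.622 mm = 372214.622/304.8 ft = 1221.18 ft.

1221 ft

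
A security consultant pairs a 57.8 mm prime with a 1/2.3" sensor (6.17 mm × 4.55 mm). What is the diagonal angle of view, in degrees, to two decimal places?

7.59°

Sensor diagonal = √(6.17² + 4.55²) = √58.7714 ≈ 7.6663 mm.
Angle of view α = 2·arctan(d/2f) with d = 7.6663 mm and f = 57.8 mm.
d/2f = 0.06632; arctan(0.06632) ≈ 3.7941°, so α ≈ 7.5883°.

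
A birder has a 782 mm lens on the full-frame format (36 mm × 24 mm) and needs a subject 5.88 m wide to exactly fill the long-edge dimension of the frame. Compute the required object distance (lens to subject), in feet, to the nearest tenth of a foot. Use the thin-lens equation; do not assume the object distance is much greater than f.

W: 5.88 m = 5880 mm.
Magnification m = w/W = dᵢ/dₒ; combined with 1/f = 1/dₒ + 1/dᵢ this gives dₒ = f·(1 + W/w).
dₒ = 782 mm × (1 + 5880/36) = 782 × 164.3333 ≈ 128508.667 mm = 128508.667/304.8 ft = 421.616 ft.

421.6 ft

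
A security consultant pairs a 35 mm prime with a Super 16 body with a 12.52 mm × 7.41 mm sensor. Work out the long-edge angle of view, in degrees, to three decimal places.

Angle of view α = 2·arctan(w/2f) with w = 12.52 mm and f = 35 mm.
w/2f = 0.17886; arctan(0.17886) ≈ 10.1405°, so α ≈ 20.2811°.

20.281°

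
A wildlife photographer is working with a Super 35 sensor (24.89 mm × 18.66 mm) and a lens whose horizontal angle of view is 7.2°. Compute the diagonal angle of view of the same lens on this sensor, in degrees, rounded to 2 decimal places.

8.99°

From the horizontal AOV: f = 24.89 / (2·tan(3.6°)) = 24.89 / 0.12583 ≈ 197.8076 mm.
Sensor diagonal = √(24.89² + 18.66²) = √967.7077 ≈ 31.1080 mm.
Diagonal AOV = 2·arctan(31.1080 / (2 × 197.8076)) = 2·arctan(0.07863) ≈ 8.9921°.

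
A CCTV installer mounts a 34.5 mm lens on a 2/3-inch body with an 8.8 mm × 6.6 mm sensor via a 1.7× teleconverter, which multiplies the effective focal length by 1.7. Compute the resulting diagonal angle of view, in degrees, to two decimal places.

Effective focal length f = 34.5 × 1.7 = 58.65 mm.
Sensor diagonal = √(8.8² + 6.6²) = √121.0000 ≈ 11.0000 mm.
α = 2·arctan(11.000 / (2 × 58.65)) = 2·arctan(0.09378) ≈ 10.7147°.

10.71°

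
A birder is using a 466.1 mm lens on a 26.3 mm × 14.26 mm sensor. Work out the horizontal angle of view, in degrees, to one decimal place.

Angle of view α = 2·arctan(w/2f) with w = 26.3 mm and f = 466.1 mm.
w/2f = 0.02821; arctan(0.02821) ≈ 1.6160°, so α ≈ 3.2321°.

3.2°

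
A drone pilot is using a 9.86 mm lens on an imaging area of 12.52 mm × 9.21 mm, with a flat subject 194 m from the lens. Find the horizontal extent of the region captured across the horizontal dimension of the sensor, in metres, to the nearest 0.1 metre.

dₒ: 194 m = 194000 mm.
Similar triangles through the lens centre give W/dₒ = w/dᵢ; with 1/f = 1/dₒ + 1/dᵢ this gives W = w·(dₒ − f)/f.
W = 12.52 mm × (194000 − 9.86) / 9.86 = 12.52 × 19674.4564 ≈ 246324.194 mm = 246.324 m.

246.3 m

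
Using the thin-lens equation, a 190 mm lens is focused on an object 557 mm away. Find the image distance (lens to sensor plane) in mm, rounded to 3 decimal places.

1/dᵢ = 1/f − 1/dₒ = 1/190 − 1/557 = 0.0034678 mm⁻¹.
dᵢ = 1/0.0034678 ≈ 288.3651 mm.

288.365 mm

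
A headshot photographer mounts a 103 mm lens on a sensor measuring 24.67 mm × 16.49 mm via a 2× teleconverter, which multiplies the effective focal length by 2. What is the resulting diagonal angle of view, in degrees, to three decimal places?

8.239°

Effective focal length f = 103 × 2 = 206 mm.
Sensor diagonal = √(24.67² + 16.49²) = √880.5290 ≈ 29.6737 mm.
α = 2·arctan(29.674 / (2 × 206)) = 2·arctan(0.07202) ≈ 8.2391°.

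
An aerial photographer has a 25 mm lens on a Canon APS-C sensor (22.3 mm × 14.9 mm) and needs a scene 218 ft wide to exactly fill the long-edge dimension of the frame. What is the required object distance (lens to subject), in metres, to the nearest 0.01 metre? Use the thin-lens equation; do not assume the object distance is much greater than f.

74.52 m

W: 218 ft × 304.8 mm/ft = 66446.40 mm.
Magnification m = w/W = dᵢ/dₒ; combined with 1/f = 1/dₒ + 1/dᵢ this gives dₒ = f·(1 + W/w).
dₒ = 25 mm × (1 + 66446.4/22.3) = 25 × 2980.6591 ≈ 74516.477 mm = 74.5165 m.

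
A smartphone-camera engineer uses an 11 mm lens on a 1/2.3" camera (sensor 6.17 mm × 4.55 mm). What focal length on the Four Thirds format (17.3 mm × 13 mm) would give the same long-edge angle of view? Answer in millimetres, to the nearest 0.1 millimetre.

Equal angle of view means equal width/f ratio, so f₂ = f₁ · (width₂/width₁) = 11 × 17.3/6.17.
f₂ = 11 × 2.80389 ≈ 30.843 mm.

30.8 mm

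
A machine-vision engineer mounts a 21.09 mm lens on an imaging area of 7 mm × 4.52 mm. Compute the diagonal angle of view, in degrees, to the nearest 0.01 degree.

22.35°

Sensor diagonal = √(7² + 4.52²) = √69.4304 ≈ 8.3325 mm.
Angle of view α = 2·arctan(d/2f) with d = 8.3325 mm and f = 21.09 mm.
d/2f = 0.19755; arctan(0.19755) ≈ 11.1747°, so α ≈ 22.3493°.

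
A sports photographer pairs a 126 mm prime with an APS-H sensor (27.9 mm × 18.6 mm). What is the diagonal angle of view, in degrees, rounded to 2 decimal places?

Sensor diagonal = √(27.9² + 18.6²) = √1124.3700 ≈ 33.5316 mm.
Angle of view α = 2·arctan(d/2f) with d = 33.5316 mm and f = 126 mm.
d/2f = 0.13306; arctan(0.13306) ≈ 7.5794°, so α ≈ 15.1587°.

15.16°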